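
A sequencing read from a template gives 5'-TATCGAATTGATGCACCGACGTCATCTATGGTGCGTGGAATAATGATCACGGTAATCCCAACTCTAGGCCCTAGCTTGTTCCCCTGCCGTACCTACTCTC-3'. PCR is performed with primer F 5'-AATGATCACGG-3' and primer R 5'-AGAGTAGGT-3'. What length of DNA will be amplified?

Forward primer AATGATCACGG is found on the top strand at positions 42–52.
The reverse primer's reverse complement is ACCTACTCT, which matches the template at positions 91–99.
Amplicon spans positions 42–99: 58 bp.

58 bp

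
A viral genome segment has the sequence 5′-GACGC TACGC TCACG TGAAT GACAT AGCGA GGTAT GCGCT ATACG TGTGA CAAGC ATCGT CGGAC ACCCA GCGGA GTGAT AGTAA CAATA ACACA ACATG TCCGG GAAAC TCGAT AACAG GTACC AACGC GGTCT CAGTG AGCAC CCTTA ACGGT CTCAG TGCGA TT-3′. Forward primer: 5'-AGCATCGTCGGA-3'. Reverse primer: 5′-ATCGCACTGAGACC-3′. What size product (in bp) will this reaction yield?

The forward primer matches the template at positions 53–64.
The reverse primer's reverse complement is GGTCTCAGTGCGAT, which matches the template at positions 153–166.
Amplicon spans positions 53–166: 114 bp.

114 bp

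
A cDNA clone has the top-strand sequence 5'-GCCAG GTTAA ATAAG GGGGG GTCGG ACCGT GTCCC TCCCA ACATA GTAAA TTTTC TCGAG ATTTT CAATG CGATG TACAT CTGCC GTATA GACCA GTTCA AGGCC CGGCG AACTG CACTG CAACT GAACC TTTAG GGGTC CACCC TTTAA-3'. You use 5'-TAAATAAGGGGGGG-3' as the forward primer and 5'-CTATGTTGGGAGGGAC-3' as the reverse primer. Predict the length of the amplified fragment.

Scanning the template, TAAATAAGGGGGGG occurs at positions 8–21; this primer anneals to the bottom strand there with its 3' end pointing downstream.
Taking the reverse complement of CTATGTTGGGAGGGAC gives GTCCCTCCCAACATAG, found at positions 31–46 on the template; the primer anneals here to the top strand with its 3' end pointing upstream.
Product length = (reverse-primer end) − (forward-primer start) + 1 = 46 − 8 + 1 = 39 bp.

39 bp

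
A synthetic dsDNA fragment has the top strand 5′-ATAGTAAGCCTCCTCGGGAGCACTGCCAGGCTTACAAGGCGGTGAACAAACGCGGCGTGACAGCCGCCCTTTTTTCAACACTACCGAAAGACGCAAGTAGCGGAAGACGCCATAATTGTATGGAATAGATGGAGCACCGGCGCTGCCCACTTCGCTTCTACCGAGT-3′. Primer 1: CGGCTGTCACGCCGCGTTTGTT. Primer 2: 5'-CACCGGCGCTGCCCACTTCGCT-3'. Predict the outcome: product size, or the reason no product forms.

Primer 1 (CGGCTGTCACGCCGCGTTTGTT) has reverse complement AACAAACGCGGCGTGACAGCCG, which matches the top strand at positions 45–66; primer 1 anneals to the top strand there with its 3' end pointing upstream toward position 45.
Primer 2 (CACCGGCGCTGCCCACTTCGCT) matches the top strand directly at positions 135–156; it anneals to the bottom strand with its 3' end pointing downstream toward position 156.
The 3' ends diverge (primer 1 extends toward position 1, primer 2 toward position 166), so the primers never converge on a shared product.

No product — the primers' 3' ends point away from each other.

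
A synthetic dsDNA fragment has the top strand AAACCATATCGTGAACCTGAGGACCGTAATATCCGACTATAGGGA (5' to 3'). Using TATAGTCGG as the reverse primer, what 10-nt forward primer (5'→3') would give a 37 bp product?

The reverse primer's reverse complement CCGACTATA matches the template at positions 33–41, so the product ends at position 41.
A 37 bp product then starts at position 41 − 37 + 1 = 5.
The forward primer is identical to the top strand there: CATATCGTGA.

5'-CATATCGTGA-3'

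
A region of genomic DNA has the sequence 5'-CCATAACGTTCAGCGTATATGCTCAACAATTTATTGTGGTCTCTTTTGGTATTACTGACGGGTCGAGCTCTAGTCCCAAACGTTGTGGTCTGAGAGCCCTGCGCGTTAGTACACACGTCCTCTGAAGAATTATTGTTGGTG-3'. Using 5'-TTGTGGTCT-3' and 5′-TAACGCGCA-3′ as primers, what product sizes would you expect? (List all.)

75 bp, 26 bp

The forward primer TTGTGGTCT matches the top strand at positions 34–42, 83–91.
The reverse primer's reverse complement is TGCGCGTTA, matching at positions 100–108.
Each forward site pairs with the reverse site to give a product ending at position 108: sizes 75, 26 bp.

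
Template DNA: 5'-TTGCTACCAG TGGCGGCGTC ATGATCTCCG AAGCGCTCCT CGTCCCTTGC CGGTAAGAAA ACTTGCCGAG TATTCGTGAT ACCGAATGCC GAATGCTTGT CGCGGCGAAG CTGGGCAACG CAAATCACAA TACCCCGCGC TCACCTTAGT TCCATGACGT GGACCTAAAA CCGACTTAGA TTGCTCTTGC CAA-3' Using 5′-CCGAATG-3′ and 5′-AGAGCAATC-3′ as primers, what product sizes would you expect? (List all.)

106 bp, 99 bp

The forward primer CCGAATG matches the top strand at positions 82–88, 89–95.
The reverse primer's reverse complement is GATTGCTCT, matching at positions 179–187.
Each forward site pairs with the reverse site to give a product ending at position 187: sizes 106, 99 bp.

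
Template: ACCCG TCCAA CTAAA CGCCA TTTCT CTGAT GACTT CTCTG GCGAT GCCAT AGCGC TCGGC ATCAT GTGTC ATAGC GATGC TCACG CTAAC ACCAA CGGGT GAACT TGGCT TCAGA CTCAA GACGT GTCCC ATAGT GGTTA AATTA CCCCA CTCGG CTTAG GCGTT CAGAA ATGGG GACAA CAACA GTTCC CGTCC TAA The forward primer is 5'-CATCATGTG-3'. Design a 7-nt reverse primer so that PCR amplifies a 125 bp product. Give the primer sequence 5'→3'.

The forward primer binds at positions 60–68, so a 125 bp product ends at position 60 + 125 − 1 = 184.
The reverse primer anneals to the top strand over positions 178–184, i.e. to CAACAAC.
Its sequence written 5'→3' is the reverse complement: GTTGTTG.

5'-GTTGTTG-3'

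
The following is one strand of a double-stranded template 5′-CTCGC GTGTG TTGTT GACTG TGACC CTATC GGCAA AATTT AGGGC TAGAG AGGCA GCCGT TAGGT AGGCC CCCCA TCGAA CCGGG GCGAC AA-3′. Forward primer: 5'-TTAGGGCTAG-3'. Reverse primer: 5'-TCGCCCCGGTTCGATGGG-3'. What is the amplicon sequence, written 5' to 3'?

5'-TTAGGGCTAGAGAGGCAGCCGTTAGGTAGGCCCCCCATCGAACCGGGGCGA-3'

The forward primer matches the template at positions 39–48.
Taking the reverse complement of TCGCCCCGGTTCGATGGG gives CCCATCGAACCGGGGCGA, found at positions 72–89 on the template; the primer anneals here to the top strand with its 3' end pointing upstream.
The product is the template from position 39 through 89 (51 bp).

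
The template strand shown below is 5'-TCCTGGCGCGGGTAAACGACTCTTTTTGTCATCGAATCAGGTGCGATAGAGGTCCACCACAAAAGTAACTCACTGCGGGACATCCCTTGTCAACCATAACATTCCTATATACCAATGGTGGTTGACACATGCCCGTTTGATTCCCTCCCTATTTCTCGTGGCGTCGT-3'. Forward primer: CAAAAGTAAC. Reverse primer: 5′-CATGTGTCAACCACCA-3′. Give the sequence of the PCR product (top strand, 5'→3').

Forward primer CAAAAGTAAC is found on the top strand at positions 60–69.
Reverse complement of the reverse primer: TGGTGGTTGACACATG. This occurs on the top strand at positions 116–131.
The product is the template from position 60 through 131 (72 bp).

5'-CAAAAGTAACTCACTGCGGGACATCCCTTGTCAACCATAACATTCCTATATACCAATGGTGGTTGACACATG-3'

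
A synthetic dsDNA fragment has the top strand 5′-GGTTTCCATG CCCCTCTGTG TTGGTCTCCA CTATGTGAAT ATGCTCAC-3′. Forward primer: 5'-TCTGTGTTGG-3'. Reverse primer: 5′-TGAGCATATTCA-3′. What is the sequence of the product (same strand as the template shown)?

5'-TCTGTGTTGGTCTCCACTATGTGAATATGCTCA-3'

Scanning the template, TCTGTGTTGG occurs at positions 15–24; this primer anneals to the bottom strand there with its 3' end pointing downstream.
Taking the reverse complement of TGAGCATATTCA gives TGAATATGCTCA, found at positions 36–47 on the template; the primer anneals here to the top strand with its 3' end pointing upstream.
The product is the template from position 15 through 47 (33 bp).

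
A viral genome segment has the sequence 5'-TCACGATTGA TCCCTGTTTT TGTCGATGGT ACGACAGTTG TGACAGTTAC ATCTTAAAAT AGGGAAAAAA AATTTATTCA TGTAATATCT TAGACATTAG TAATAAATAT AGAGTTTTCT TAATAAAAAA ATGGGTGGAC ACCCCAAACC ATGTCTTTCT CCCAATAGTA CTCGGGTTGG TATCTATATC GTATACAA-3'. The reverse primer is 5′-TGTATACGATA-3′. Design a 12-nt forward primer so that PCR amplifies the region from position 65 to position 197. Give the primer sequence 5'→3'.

5'-AAAAAAAATTTA-3'

The reverse primer's reverse complement TATCGTATACA matches the template at positions 187–197; the product starts at position 65.
The forward primer is identical to the top strand over positions 65–76: AAAAAAAATTTA.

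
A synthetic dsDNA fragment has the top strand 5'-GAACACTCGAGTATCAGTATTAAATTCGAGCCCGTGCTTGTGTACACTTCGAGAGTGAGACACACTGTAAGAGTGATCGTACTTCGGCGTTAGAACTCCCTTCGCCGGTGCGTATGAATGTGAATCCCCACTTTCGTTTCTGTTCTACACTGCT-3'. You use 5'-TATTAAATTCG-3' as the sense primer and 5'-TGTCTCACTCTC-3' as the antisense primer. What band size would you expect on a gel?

45 bp

The forward primer matches the template at positions 18–28.
The reverse primer's reverse complement is GAGAGTGAGACA, which matches the template at positions 51–62.
Amplicon spans positions 18–62: 45 bp.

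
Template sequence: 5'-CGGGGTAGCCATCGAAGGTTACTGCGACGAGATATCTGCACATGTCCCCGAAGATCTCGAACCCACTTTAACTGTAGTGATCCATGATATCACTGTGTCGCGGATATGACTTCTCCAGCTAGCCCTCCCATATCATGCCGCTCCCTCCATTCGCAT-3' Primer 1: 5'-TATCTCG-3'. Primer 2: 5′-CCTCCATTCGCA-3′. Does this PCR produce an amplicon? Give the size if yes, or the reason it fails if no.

Primer 1 (TATCTCG) has reverse complement CGAGATA, which matches the top strand at positions 28–34; primer 1 anneals to the top strand there with its 3' end pointing upstream toward position 28.
Primer 2 (CCTCCATTCGCA) matches the top strand directly at positions 144–155; it anneals to the bottom strand with its 3' end pointing downstream toward position 155.
The 3' ends diverge (primer 1 extends toward position 1, primer 2 toward position 156), so the primers never converge on a shared product.

No product — the primers' 3' ends point away from each other.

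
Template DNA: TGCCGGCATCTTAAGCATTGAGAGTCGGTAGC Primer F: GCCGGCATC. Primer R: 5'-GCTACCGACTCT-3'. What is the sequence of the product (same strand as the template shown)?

5'-GCCGGCATCTTAAGCATTGAGAGTCGGTAGC-3'

Forward primer GCCGGCATC is found on the top strand at positions 2–10.
Taking the reverse complement of GCTACCGACTCT gives AGAGTCGGTAGC, found at positions 21–32 on the template; the primer anneals here to the top strand with its 3' end pointing upstream.
The product is the template from position 2 through 32 (31 bp).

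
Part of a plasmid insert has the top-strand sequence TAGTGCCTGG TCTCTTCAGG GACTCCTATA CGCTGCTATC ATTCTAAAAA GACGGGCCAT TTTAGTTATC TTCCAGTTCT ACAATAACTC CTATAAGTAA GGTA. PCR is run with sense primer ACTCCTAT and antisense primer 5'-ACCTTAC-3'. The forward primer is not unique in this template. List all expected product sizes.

The forward primer ACTCCTAT matches the top strand at positions 22–29, 87–94.
The reverse primer's reverse complement is GTAAGGT, matching at positions 97–103.
Each forward site pairs with the reverse site to give a product ending at position 103: sizes 82, 17 bp.

82 bp, 17 bp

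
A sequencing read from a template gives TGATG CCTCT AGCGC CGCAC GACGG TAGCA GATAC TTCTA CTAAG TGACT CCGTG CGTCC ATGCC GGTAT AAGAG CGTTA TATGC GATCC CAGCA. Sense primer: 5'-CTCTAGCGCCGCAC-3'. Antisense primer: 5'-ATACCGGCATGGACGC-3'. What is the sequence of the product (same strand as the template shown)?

The forward primer matches the template at positions 7–20.
Taking the reverse complement of ATACCGGCATGGACGC gives GCGTCCATGCCGGTAT, found at positions 55–70 on the template; the primer anneals here to the top strand with its 3' end pointing upstream.
The product is the template from position 7 through 70 (64 bp).

5'-CTCTAGCGCCGCACGACGGTAGCAGATACTTCTACTAAGTGACTCCGTGCGTCCATGCCGGTAT-3'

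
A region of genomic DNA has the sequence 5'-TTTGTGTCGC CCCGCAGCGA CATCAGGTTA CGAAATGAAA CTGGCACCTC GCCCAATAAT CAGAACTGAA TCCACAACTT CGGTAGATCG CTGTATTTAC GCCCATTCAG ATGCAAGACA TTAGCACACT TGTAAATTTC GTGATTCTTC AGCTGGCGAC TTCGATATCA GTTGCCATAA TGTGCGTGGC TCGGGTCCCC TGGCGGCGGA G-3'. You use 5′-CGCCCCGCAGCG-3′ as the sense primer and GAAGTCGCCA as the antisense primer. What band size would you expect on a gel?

156 bp

Forward primer CGCCCCGCAGCG is found on the top strand at positions 8–19.
Reverse complement of the reverse primer: TGGCGACTTC. This occurs on the top strand at positions 154–163.
The product runs from position 8 to position 163, so its length is 163 − 8 + 1 = 156 bp.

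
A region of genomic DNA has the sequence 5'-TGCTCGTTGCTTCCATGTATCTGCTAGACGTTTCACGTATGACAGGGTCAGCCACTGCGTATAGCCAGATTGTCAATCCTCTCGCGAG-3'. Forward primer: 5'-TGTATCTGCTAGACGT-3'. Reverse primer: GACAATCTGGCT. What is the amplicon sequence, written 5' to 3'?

5'-TGTATCTGCTAGACGTTTCACGTATGACAGGGTCAGCCACTGCGTATAGCCAGATTGTC-3'

The forward primer matches the template at positions 16–31.
The reverse primer's reverse complement is AGCCAGATTGTC, which matches the template at positions 63–74.
The product is the template from position 16 through 74 (59 bp).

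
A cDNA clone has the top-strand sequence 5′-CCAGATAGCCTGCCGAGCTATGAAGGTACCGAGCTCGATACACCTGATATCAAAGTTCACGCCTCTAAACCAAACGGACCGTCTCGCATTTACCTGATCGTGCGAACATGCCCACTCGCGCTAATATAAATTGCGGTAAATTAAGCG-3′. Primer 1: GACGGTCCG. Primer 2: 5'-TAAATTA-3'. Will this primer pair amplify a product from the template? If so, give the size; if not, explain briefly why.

Primer 1 (GACGGTCCG) has reverse complement CGGACCGTC, which matches the top strand at positions 75–83; primer 1 anneals to the top strand there with its 3' end pointing upstream toward position 75.
Primer 2 (TAAATTA) matches the top strand directly at positions 137–143; it anneals to the bottom strand with its 3' end pointing downstream toward position 143.
The 3' ends diverge (primer 1 extends toward position 1, primer 2 toward position 147), so the primers never converge on a shared product.

No product — the primers' 3' ends point away from each other.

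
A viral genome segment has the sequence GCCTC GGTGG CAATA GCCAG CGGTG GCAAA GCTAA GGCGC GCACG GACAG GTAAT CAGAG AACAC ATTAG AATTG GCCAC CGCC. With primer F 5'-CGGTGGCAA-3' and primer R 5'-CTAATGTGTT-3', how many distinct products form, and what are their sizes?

Two products: 66 bp, 50 bp

The forward primer CGGTGGCAA matches the top strand at positions 5–13, 21–29.
The reverse primer's reverse complement is AACACATTAG, matching at positions 61–70.
Each forward site pairs with the reverse site to give a product ending at position 70: sizes 66, 50 bp.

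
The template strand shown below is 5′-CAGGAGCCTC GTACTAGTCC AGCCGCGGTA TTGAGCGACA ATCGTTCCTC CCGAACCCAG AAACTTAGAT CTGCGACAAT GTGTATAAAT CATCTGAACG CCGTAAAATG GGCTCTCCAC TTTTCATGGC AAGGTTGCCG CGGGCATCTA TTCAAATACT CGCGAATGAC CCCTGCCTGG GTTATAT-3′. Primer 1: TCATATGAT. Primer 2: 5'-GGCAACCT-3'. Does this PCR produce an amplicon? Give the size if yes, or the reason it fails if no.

No product — primer 1 has no binding site in the template.

Primer 1 (TCATATGAT) does not match the top strand, and its reverse complement ATCATATGA does not match either.
With no annealing site for primer 1, no amplification occurs.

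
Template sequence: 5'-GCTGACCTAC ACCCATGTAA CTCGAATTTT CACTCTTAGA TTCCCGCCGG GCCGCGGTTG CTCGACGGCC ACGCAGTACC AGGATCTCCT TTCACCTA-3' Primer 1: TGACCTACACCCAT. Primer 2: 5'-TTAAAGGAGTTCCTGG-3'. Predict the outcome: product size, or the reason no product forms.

No product — primer 2 has no binding site in the template.

Primer 2 (TTAAAGGAGTTCCTGG) does not match the top strand, and its reverse complement CCAGGAACTCCTTTAA does not match either.
With no annealing site for primer 2, no amplification occurs.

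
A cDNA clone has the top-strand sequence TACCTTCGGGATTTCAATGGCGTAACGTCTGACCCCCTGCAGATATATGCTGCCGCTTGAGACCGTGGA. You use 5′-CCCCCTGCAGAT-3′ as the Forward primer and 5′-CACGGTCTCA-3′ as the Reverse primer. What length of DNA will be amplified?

35 bp

Forward primer CCCCCTGCAGAT is found on the top strand at positions 33–44.
The reverse primer's reverse complement is TGAGACCGTG, which matches the template at positions 58–67.
Amplicon spans positions 33–67: 35 bp.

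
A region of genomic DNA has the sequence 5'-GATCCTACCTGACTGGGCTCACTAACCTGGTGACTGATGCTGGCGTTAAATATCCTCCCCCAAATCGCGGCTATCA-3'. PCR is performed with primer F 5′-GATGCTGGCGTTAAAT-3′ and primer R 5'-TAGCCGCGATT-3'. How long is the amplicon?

The forward primer matches the template at positions 36–51.
Reverse complement of the reverse primer: AATCGCGGCTA. This occurs on the top strand at positions 63–73.
Amplicon spans positions 36–73: 38 bp.

38 bp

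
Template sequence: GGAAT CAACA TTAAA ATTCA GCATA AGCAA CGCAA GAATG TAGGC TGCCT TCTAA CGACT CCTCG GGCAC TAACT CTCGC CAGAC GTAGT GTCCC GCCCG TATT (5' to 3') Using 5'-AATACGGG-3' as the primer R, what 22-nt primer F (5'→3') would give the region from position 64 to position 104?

5'-CGGGCACTAACTCTCGCCAGAC-3'

The reverse primer's reverse complement CCCGTATT matches the template at positions 97–104; the product starts at position 64.
The forward primer is identical to the top strand over positions 64–85: CGGGCACTAACTCTCGCCAGAC.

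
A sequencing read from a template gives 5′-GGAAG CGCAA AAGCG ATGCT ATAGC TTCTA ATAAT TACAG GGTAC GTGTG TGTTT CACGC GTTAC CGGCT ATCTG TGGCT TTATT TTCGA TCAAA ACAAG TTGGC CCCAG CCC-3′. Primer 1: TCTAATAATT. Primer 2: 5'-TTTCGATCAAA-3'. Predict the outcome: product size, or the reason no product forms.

Primer 1 (TCTAATAATT) matches the top strand at positions 27–36 (3' end points downstream).
Primer 2 (TTTCGATCAAA) also matches the top strand directly, at positions 85–95 — its reverse complement TTTGATCGAAA is not present.
Both primers anneal to the bottom strand with 3' ends pointing the same way, so neither can prime synthesis back toward the other.

No product — both primers anneal to the same strand and extend in the same direction.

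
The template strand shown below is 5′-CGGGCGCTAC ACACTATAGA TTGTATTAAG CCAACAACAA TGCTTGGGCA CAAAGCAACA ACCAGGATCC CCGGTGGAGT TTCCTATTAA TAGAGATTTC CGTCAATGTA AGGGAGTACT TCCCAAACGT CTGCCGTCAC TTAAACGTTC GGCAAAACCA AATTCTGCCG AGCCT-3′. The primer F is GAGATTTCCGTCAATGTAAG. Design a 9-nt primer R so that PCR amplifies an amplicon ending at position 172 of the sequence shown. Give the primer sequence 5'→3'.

The forward primer binds at positions 93–112; the product's 3' end on the top strand is position 172.
The reverse primer anneals to the top strand over positions 164–172, i.e. to TCTGCCGAG.
Its sequence written 5'→3' is the reverse complement: CTCGGCAGA.

5'-CTCGGCAGA-3'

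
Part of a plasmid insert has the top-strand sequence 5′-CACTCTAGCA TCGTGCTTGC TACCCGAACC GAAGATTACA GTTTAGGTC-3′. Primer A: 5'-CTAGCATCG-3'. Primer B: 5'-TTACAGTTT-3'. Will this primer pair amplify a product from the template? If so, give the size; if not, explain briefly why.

No product — both primers anneal to the same strand and extend in the same direction.

Primer A (CTAGCATCG) matches the top strand at positions 5–13 (3' end points downstream).
Primer B (TTACAGTTT) also matches the top strand directly, at positions 36–44 — its reverse complement AAACTGTAA is not present.
Both primers anneal to the bottom strand with 3' ends pointing the same way, so neither can prime synthesis back toward the other.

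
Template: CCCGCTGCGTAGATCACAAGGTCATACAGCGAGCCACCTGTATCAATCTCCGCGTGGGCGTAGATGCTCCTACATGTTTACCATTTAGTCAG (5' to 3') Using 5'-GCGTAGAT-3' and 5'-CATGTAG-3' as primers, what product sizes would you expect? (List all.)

The forward primer GCGTAGAT matches the top strand at positions 7–14, 58–65.
The reverse primer's reverse complement is CTACATG, matching at positions 70–76.
Each forward site pairs with the reverse site to give a product ending at position 76: sizes 70, 19 bp.

70 bp, 19 bp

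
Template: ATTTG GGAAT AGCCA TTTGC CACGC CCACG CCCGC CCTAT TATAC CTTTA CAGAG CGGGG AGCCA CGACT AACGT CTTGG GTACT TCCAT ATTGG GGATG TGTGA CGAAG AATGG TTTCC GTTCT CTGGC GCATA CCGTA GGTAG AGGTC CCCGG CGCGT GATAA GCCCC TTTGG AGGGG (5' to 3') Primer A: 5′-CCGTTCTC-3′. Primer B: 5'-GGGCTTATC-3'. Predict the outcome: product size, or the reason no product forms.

Primer A (CCGTTCTC) matches the top strand at positions 119–126; it acts as a forward primer.
Primer B's reverse complement is GATAAGCCC, matching the top strand at positions 161–169; it acts as a reverse primer.
The 3' ends face each other across positions 119–169, giving a 51 bp product.

Yes — a 51 bp product.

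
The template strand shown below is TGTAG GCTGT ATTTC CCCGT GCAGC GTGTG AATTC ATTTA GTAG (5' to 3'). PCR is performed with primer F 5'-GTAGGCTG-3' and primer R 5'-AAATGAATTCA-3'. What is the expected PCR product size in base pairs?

The forward primer matches the template at positions 2–9.
Taking the reverse complement of AAATGAATTCA gives TGAATTCATTT, found at positions 29–39 on the template; the primer anneals here to the top strand with its 3' end pointing upstream.
Product length = (reverse-primer end) − (forward-primer start) + 1 = 39 − 2 + 1 = 38 bp.

38 bp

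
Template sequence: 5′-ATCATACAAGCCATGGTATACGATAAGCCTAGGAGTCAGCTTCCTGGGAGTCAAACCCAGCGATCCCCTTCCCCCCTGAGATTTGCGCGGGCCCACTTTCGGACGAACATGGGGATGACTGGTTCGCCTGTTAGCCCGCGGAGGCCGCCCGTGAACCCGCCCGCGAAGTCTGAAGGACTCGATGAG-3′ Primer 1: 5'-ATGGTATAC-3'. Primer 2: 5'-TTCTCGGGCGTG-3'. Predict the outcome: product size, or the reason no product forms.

Primer 2 (TTCTCGGGCGTG) does not match the top strand, and its reverse complement CACGCCCGAGAA does not match either.
With no annealing site for primer 2, no amplification occurs.

No product — primer 2 has no binding site in the template.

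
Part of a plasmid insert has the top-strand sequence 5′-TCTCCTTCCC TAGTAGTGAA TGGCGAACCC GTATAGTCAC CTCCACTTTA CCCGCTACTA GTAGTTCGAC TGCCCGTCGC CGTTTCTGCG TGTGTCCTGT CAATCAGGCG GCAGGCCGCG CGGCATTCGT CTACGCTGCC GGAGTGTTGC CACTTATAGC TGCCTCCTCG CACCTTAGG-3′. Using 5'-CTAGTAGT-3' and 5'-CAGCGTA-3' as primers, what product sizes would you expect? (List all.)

129 bp, 81 bp

The forward primer CTAGTAGT matches the top strand at positions 10–17, 58–65.
The reverse primer's reverse complement is TACGCTG, matching at positions 132–138.
Each forward site pairs with the reverse site to give a product ending at position 138: sizes 129, 81 bp.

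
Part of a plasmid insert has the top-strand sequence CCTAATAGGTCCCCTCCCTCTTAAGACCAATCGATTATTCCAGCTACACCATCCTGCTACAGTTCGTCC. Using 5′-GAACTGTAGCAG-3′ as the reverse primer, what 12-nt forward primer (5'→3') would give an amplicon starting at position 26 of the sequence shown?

5'-ACCAATCGATTA-3'

The reverse primer's reverse complement CTGCTACAGTTC matches the template at positions 54–65; the product starts at position 26.
The forward primer is identical to the top strand over positions 26–37: ACCAATCGATTA.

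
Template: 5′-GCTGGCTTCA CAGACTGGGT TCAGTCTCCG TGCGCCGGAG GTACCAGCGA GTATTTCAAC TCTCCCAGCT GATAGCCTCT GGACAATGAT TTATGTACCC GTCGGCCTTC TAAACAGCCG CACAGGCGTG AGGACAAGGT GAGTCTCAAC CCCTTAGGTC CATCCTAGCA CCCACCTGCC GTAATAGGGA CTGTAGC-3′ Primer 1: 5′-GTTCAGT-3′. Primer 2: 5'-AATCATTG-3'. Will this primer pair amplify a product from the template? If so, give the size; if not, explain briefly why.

Yes — a 73 bp product.

Primer 1 (GTTCAGT) matches the top strand at positions 19–25; it acts as a forward primer.
Primer 2's reverse complement is CAATGATT, matching the top strand at positions 84–91; it acts as a reverse primer.
The 3' ends face each other across positions 19–91, giving a 73 bp product.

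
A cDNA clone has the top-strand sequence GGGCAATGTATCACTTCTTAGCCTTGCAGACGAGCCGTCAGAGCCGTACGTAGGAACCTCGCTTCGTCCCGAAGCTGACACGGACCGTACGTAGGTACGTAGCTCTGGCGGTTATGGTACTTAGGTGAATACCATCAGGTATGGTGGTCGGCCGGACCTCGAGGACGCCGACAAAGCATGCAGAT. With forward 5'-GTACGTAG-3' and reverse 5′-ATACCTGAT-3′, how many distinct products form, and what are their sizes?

The forward primer GTACGTAG matches the top strand at positions 46–53, 87–94, 95–102.
The reverse primer's reverse complement is ATCAGGTAT, matching at positions 134–142.
Each forward site pairs with the reverse site to give a product ending at position 142: sizes 97, 56, 48 bp.

Three products: 97 bp, 56 bp, 48 bp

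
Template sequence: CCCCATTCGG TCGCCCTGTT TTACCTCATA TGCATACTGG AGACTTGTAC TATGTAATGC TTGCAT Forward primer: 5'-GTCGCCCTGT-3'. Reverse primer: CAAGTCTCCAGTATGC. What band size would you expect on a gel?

Forward primer GTCGCCCTGT is found on the top strand at positions 10–19.
The reverse primer's reverse complement is GCATACTGGAGACTTG, which matches the template at positions 32–47.
Product length = (reverse-primer end) − (forward-primer start) + 1 = 47 − 10 + 1 = 38 bp.

38 bp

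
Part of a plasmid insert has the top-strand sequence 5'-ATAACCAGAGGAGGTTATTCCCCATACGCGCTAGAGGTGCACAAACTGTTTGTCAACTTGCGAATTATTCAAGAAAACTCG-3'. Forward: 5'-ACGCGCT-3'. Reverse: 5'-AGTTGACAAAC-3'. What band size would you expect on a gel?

Forward primer ACGCGCT is found on the top strand at positions 26–32.
Taking the reverse complement of AGTTGACAAAC gives GTTTGTCAACT, found at positions 48–58 on the template; the primer anneals here to the top strand with its 3' end pointing upstream.
The product runs from position 26 to position 58, so its length is 58 − 26 + 1 = 33 bp.

33 bp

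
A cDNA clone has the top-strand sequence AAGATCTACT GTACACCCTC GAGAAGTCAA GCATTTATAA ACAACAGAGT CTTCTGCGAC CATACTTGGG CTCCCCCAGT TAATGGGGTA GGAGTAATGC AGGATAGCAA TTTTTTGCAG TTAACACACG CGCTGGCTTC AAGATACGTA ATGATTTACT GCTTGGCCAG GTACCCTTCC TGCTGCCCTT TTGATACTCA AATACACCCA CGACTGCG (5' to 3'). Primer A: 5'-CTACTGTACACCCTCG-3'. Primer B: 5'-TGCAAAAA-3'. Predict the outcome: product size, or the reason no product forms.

Yes — a 114 bp product.

Primer A (CTACTGTACACCCTCG) matches the top strand at positions 6–21; it acts as a forward primer.
Primer B's reverse complement is TTTTTGCA, matching the top strand at positions 112–119; it acts as a reverse primer.
The 3' ends face each other across positions 6–119, giving a 114 bp product.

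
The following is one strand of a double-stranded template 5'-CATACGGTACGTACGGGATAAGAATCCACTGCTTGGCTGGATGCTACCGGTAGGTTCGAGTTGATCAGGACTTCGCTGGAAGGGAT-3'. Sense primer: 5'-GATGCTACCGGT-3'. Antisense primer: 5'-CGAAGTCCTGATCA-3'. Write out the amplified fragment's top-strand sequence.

5'-GATGCTACCGGTAGGTTCGAGTTGATCAGGACTTCG-3'

The forward primer matches the template at positions 40–51.
Taking the reverse complement of CGAAGTCCTGATCA gives TGATCAGGACTTCG, found at positions 62–75 on the template; the primer anneals here to the top strand with its 3' end pointing upstream.
The product is the template from position 40 through 75 (36 bp).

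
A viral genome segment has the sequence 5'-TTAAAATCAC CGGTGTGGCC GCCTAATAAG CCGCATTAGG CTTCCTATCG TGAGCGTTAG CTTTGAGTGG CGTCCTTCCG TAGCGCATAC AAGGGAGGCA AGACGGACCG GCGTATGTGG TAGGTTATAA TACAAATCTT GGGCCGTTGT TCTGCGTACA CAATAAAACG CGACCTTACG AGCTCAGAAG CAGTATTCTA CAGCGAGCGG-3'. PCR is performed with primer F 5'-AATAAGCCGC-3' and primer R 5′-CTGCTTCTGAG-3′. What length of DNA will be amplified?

169 bp

The forward primer matches the template at positions 25–34.
Reverse complement of the reverse primer: CTCAGAAGCAG. This occurs on the top strand at positions 183–193.
Amplicon spans positions 25–193: 169 bp.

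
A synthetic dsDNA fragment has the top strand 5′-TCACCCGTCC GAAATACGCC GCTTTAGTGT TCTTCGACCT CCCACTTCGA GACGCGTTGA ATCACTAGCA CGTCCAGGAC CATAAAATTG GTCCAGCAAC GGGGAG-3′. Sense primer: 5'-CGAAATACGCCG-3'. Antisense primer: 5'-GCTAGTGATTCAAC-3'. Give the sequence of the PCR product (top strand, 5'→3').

5'-CGAAATACGCCGCTTTAGTGTTCTTCGACCTCCCACTTCGAGACGCGTTGAATCACTAGC-3'

Scanning the template, CGAAATACGCCG occurs at positions 10–21; this primer anneals to the bottom strand there with its 3' end pointing downstream.
The reverse primer's reverse complement is GTTGAATCACTAGC, which matches the template at positions 56–69.
The product is the template from position 10 through 69 (60 bp).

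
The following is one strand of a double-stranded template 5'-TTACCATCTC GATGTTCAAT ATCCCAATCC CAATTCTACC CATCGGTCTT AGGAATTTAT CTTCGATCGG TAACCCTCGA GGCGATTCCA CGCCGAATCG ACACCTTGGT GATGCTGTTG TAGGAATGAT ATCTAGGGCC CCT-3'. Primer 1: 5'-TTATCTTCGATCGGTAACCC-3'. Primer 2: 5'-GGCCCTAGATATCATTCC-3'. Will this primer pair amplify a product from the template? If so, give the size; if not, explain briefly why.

Yes — an 84 bp product.

Primer 1 (TTATCTTCGATCGGTAACCC) matches the top strand at positions 57–76; it acts as a forward primer.
Primer 2's reverse complement is GGAATGATATCTAGGGCC, matching the top strand at positions 123–140; it acts as a reverse primer.
The 3' ends face each other across positions 57–140, giving an 84 bp product.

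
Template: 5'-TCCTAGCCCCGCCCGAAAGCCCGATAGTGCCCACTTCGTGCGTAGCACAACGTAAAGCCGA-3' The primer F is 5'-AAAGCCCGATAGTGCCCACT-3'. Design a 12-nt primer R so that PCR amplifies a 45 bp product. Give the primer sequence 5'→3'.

5'-CGGCTTTACGTT-3'

The forward primer binds at positions 16–35, so a 45 bp product ends at position 16 + 45 − 1 = 60.
The reverse primer anneals to the top strand over positions 49–60, i.e. to AACGTAAAGCCG.
Its sequence written 5'→3' is the reverse complement: CGGCTTTACGTT.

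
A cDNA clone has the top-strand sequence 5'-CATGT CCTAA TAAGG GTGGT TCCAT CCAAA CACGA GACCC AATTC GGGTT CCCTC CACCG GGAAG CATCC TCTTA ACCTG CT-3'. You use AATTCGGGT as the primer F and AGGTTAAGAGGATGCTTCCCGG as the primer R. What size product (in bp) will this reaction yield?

39 bp

The forward primer matches the template at positions 41–49.
The reverse primer's reverse complement is CCGGGAAGCATCCTCTTAACCT, which matches the template at positions 58–79.
Product length = (reverse-primer end) − (forward-primer start) + 1 = 79 − 41 + 1 = 39 bp.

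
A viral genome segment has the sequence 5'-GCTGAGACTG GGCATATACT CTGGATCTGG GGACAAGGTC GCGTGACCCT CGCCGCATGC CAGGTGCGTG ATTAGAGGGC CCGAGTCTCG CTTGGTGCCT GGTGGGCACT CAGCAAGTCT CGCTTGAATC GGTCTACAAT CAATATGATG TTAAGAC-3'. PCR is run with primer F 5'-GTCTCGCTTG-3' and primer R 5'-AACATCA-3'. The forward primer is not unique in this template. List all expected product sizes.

The forward primer GTCTCGCTTG matches the top strand at positions 85–94, 117–126.
The reverse primer's reverse complement is TGATGTT, matching at positions 146–152.
Each forward site pairs with the reverse site to give a product ending at position 152: sizes 68, 36 bp.

68 bp, 36 bp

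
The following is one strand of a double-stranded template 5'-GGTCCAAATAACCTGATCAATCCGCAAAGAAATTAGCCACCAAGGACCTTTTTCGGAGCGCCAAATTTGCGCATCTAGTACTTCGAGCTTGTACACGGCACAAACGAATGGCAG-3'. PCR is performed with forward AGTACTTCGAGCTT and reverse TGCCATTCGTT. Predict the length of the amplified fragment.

37 bp

The forward primer matches the template at positions 77–90.
Reverse complement of the reverse primer: AACGAATGGCA. This occurs on the top strand at positions 103–113.
The product runs from position 77 to position 113, so its length is 113 − 77 + 1 = 37 bp.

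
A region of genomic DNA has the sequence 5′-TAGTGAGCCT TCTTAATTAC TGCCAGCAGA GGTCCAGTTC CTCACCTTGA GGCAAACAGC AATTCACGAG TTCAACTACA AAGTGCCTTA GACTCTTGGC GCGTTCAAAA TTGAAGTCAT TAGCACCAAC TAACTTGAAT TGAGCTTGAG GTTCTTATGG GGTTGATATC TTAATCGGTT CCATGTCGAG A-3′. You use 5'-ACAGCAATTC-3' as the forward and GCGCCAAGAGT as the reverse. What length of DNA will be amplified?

47 bp

The forward primer matches the template at positions 56–65.
Taking the reverse complement of GCGCCAAGAGT gives ACTCTTGGCGC, found at positions 92–102 on the template; the primer anneals here to the top strand with its 3' end pointing upstream.
Product length = (reverse-primer end) − (forward-primer start) + 1 = 102 − 56 + 1 = 47 bp.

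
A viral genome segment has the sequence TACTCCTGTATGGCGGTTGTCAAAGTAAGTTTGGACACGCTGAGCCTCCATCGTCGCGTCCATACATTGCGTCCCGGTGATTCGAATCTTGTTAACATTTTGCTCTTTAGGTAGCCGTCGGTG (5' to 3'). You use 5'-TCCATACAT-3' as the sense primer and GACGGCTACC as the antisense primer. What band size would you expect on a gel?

The forward primer matches the template at positions 59–67.
Reverse complement of the reverse primer: GGTAGCCGTC. This occurs on the top strand at positions 110–119.
Amplicon spans positions 59–119: 61 bp.

61 bp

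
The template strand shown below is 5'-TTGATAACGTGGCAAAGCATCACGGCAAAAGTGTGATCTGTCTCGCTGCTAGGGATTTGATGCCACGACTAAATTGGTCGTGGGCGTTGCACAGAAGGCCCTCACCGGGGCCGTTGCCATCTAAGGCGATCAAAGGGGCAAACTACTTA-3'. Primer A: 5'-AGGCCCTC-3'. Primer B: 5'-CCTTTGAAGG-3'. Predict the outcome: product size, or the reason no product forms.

Primer B (CCTTTGAAGG) does not match the top strand, and its reverse complement CCTTCAAAGG does not match either.
With no annealing site for primer B, no amplification occurs.

No product — primer B has no binding site in the template.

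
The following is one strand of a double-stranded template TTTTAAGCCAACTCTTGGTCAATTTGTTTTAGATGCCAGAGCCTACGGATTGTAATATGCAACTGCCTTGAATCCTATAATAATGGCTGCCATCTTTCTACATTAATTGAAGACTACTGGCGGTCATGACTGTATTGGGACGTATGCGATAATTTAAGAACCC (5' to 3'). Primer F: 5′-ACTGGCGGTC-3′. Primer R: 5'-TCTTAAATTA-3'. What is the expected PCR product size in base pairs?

Forward primer ACTGGCGGTC is found on the top strand at positions 116–125.
Taking the reverse complement of TCTTAAATTA gives TAATTTAAGA, found at positions 150–159 on the template; the primer anneals here to the top strand with its 3' end pointing upstream.
Amplicon spans positions 116–159: 44 bp.

44 bp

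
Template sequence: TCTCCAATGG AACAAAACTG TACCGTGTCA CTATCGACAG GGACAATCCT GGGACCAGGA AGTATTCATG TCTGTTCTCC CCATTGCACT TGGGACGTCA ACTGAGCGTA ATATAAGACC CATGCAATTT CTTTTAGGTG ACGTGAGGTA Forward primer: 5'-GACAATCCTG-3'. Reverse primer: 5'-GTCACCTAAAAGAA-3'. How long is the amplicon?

101 bp

The forward primer matches the template at positions 42–51.
The reverse primer's reverse complement is TTCTTTTAGGTGAC, which matches the template at positions 129–142.
The product runs from position 42 to position 142, so its length is 142 − 42 + 1 = 101 bp.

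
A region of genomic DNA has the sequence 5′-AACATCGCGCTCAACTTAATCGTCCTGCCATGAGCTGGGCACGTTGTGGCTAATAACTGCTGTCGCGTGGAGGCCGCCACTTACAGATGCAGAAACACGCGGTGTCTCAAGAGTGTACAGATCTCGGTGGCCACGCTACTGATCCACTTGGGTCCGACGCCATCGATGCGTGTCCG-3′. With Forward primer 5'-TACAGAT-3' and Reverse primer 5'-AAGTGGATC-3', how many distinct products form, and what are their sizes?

The forward primer TACAGAT matches the top strand at positions 82–88, 116–122.
The reverse primer's reverse complement is GATCCACTT, matching at positions 141–149.
Each forward site pairs with the reverse site to give a product ending at position 149: sizes 68, 34 bp.

Two products: 68 bp, 34 bp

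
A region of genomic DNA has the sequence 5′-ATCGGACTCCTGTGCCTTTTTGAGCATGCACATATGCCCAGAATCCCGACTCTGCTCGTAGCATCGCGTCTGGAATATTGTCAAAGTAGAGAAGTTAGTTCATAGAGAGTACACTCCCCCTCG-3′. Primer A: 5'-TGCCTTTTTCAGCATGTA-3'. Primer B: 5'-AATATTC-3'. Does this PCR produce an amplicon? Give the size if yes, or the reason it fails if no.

Primer A (TGCCTTTTTCAGCATGTA) does not match the top strand, and its reverse complement TACATGCTGAAAAAGGCA does not match either.
With no annealing site for primer A, no amplification occurs.

No product — primer A has no binding site in the template.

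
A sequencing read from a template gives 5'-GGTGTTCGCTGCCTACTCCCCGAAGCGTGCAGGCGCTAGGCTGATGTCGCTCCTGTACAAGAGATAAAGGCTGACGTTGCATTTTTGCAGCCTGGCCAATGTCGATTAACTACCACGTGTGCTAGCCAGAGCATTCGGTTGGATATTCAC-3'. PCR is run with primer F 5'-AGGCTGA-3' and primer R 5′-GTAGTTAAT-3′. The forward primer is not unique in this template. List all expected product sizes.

76 bp, 46 bp

The forward primer AGGCTGA matches the top strand at positions 38–44, 68–74.
The reverse primer's reverse complement is ATTAACTAC, matching at positions 105–113.
Each forward site pairs with the reverse site to give a product ending at position 113: sizes 76, 46 bp.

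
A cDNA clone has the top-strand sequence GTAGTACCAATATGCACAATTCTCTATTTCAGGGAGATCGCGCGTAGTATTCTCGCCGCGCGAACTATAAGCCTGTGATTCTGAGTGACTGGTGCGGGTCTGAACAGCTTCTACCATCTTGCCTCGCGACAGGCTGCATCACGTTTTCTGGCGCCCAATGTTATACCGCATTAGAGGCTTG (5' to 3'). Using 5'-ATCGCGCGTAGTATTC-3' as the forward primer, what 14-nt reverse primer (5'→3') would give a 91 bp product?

The forward primer binds at positions 37–52, so a 91 bp product ends at position 37 + 91 − 1 = 127.
The reverse primer anneals to the top strand over positions 114–127, i.e. to CCATCTTGCCTCGC.
Its sequence written 5'→3' is the reverse complement: GCGAGGCAAGATGG.

5'-GCGAGGCAAGATGG-3'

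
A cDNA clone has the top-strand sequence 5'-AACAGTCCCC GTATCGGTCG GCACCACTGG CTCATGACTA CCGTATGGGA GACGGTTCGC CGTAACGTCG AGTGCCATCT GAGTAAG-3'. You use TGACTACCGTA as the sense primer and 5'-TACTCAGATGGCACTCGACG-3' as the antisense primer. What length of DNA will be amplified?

Forward primer TGACTACCGTA is found on the top strand at positions 35–45.
The reverse primer's reverse complement is CGTCGAGTGCCATCTGAGTA, which matches the template at positions 66–85.
The product runs from position 35 to position 85, so its length is 85 − 35 + 1 = 51 bp.

51 bp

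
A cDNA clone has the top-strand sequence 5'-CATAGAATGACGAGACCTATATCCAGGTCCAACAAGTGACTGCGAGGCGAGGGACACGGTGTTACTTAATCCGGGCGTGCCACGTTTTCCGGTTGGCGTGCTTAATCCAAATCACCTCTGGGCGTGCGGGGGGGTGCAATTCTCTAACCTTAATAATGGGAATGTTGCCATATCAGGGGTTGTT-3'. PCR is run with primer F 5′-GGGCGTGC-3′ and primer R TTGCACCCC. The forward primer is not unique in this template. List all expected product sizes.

67 bp, 20 bp

The forward primer GGGCGTGC matches the top strand at positions 73–80, 120–127.
The reverse primer's reverse complement is GGGGTGCAA, matching at positions 131–139.
Each forward site pairs with the reverse site to give a product ending at position 139: sizes 67, 20 bp.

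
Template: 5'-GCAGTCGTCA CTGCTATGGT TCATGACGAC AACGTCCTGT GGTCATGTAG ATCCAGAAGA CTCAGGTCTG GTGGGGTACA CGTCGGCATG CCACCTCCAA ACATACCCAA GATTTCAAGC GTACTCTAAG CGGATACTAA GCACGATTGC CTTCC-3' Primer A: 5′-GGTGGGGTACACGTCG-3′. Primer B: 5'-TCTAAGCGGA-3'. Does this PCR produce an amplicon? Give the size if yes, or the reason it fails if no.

Primer A (GGTGGGGTACACGTCG) matches the top strand at positions 70–85 (3' end points downstream).
Primer B (TCTAAGCGGA) also matches the top strand directly, at positions 125–134 — its reverse complement TCCGCTTAGA is not present.
Both primers anneal to the bottom strand with 3' ends pointing the same way, so neither can prime synthesis back toward the other.

No product — both primers anneal to the same strand and extend in the same direction.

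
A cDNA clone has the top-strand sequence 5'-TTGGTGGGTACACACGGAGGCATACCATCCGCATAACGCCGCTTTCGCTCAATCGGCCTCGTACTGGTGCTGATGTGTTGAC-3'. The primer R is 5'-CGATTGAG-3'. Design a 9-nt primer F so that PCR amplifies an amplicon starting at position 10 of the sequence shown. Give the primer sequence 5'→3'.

5'-ACACACGGA-3'

The reverse primer's reverse complement CTCAATCG matches the template at positions 48–55; the product starts at position 10.
The forward primer is identical to the top strand over positions 10–18: ACACACGGA.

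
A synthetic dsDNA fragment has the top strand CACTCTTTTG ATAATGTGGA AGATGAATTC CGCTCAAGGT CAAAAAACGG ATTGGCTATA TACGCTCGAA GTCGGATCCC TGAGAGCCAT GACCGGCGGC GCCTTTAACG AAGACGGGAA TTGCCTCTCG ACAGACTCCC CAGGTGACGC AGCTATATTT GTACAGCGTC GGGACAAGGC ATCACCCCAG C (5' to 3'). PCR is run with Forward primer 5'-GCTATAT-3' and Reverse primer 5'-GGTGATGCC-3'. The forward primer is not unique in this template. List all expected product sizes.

The forward primer GCTATAT matches the top strand at positions 55–61, 152–158.
The reverse primer's reverse complement is GGCATCACC, matching at positions 178–186.
Each forward site pairs with the reverse site to give a product ending at position 186: sizes 132, 35 bp.

132 bp, 35 bp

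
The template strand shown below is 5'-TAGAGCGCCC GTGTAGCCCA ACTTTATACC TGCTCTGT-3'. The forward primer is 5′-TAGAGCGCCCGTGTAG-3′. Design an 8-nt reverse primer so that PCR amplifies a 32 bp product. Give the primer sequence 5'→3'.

The forward primer binds at positions 1–16, so a 32 bp product ends at position 1 + 32 − 1 = 32.
The reverse primer anneals to the top strand over positions 25–32, i.e. to TATACCTG.
Its sequence written 5'→3' is the reverse complement: CAGGTATA.

5'-CAGGTATA-3'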